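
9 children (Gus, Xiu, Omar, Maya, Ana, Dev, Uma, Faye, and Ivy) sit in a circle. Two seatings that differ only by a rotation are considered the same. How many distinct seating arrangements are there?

40320

Around a circle, 9 distinct people have 9!/9 = (8)! = 40320 rotationally distinct seatings.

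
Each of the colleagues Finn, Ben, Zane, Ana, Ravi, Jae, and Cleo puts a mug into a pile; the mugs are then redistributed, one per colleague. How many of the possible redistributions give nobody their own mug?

1854

This is the derangement count D_7: permutations of 7 items with no fixed point.
By inclusion–exclusion this is Σ_{j=0}^{7} (−1)^j C(7,j)·(7−j)!.
Computing: 5040 − 5040 + 2520 − 840 + 210 − 42 + 7 − 1 = 1854.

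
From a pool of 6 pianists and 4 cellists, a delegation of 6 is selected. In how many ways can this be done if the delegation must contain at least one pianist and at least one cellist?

Unrestricted: C(10,6) = 210 ways to pick any 6 of the 10.
Selections missing a whole group: no pianists → C(4,6) = 0; no cellists → C(6,6) = 1.
Both groups omitted at once is impossible, so 210 − 1 = 209.

209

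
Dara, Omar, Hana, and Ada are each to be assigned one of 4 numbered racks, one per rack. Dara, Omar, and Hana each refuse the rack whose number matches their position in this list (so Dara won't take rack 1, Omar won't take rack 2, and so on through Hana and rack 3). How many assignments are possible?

11

Let Aᵢ (for i ∈ {1, 2, 3}) be the placements that put person i in their forbidden rack. Any j of these fix j positions, leaving (4−j)! ways to fill the rest, and there are C(3,j) ways to pick which j.
By inclusion–exclusion, the number of valid placements is Σ_{j=0}^{3} (−1)^j C(3,j)·(4−j)!.
Computing: 24 − 18 + 6 − 1 = 11.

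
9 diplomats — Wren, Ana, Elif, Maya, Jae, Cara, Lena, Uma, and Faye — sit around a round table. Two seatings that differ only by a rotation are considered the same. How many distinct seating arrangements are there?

40320

Seat Wren anywhere (absorbing the rotational symmetry), then permute the other 8: (8)! = 40320.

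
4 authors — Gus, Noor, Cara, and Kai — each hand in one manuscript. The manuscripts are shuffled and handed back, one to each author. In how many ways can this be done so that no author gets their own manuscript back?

This is the derangement count D_4: permutations of 4 items with no fixed point.
By inclusion–exclusion this is Σ_{j=0}^{4} (−1)^j C(4,j)·(4−j)!.
Computing: 24 − 24 + 12 − 4 + 1 = 9.

9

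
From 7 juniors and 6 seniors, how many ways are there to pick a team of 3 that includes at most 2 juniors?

Split by how many juniors are chosen (0 through 2).
Sum: C(7,0)·C(6,3) + C(7,1)·C(6,2) + C(7,2)·C(6,1) = 20 + 105 + 126 = 251.

251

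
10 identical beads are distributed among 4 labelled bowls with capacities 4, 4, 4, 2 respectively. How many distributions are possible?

Ignoring the caps, the number of non-negative solutions to x_1+…+x_4 = 10 is C(13,3) = 286.
Subtract solutions that violate a single cap (substitute x_i' = x_i − (cap_i+1)): x_1 ≥ 5 gives C(8,3) = 56; x_2 ≥ 5 gives C(8,3) = 56; x_3 ≥ 5 gives C(8,3) = 56; x_4 ≥ 3 gives C(10,3) = 120. Together 288.
Add back pairs where two caps are both exceeded: 1 + 1 + 10 + 1 + 10 + 10 = 33.
By inclusion–exclusion the count is 286 − 288 + 33 = 31.

31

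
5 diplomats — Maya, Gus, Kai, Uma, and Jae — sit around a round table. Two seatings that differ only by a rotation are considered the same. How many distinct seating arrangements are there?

24

Around a circle, 5 distinct people have 5!/5 = (4)! = 24 rotationally distinct seatings.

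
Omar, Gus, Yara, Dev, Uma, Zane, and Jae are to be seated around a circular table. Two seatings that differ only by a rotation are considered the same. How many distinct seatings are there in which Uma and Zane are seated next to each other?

Treat {Uma, Zane} as one unit (2 internal orders) and seat the resulting 6 units around the table: (5)! circular arrangements.
So 2 × (5)! = 2 × 120 = 240.

240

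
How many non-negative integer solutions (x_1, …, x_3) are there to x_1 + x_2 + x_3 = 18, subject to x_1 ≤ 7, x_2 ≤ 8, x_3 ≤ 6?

10

By stars and bars, unrestricted non-negative solutions to x_1+…+x_3 = 18 number C(18+2,2) = 190.
Subtract solutions that violate a single cap (substitute x_i' = x_i − (cap_i+1)): x_1 ≥ 8 gives C(12,2) = 66; x_2 ≥ 9 gives C(11,2) = 55; x_3 ≥ 7 gives C(13,2) = 78. Together 199.
Add back pairs where two caps are both exceeded: 3 + 10 + 6 = 19.
By inclusion–exclusion the count is 190 − 199 + 19 = 10.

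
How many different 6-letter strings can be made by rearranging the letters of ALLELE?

Letter multiplicities in ALLELE: A×1, E×2, L×3.
So there are 6! / (3!·2!) = 60 distinguishable arrangements.

60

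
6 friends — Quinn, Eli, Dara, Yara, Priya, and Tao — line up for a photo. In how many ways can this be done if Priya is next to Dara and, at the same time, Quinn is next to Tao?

96

Treat {Priya,Dara} as one block (2 orders) and {Quinn,Tao} as another (2 orders).
That leaves 4 units to arrange: 2 × 2 × 4! = 4 × 24 = 96.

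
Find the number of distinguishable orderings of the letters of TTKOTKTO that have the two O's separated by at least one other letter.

315

There are 8!/(4!·2!·2!) = 420 arrangements of TTKOTKTO in total.
Arrangements with the O's together: treat OO as one letter, giving (7)!/(4!·2!) = 105.
Hence 420 − 105 = 315.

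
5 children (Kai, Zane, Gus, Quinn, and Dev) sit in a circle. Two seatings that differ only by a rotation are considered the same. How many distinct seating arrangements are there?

Fix one person's seat to break rotational symmetry; the remaining 4 people can be arranged in (4)! = 24 ways.

24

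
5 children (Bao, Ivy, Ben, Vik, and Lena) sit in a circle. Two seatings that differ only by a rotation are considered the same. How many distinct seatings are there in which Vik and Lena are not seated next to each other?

12

Without the restriction there are (4)! = 24 seatings.
Those with Vik next to Lena: fuse the pair into one unit and seat 4 units around a circle — 2·(3)! = 12.
Subtracting, 24 − 12 = 12.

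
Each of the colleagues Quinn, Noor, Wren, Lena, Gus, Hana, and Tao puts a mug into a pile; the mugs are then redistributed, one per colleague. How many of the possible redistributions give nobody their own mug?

This is the derangement count D_7: permutations of 7 items with no fixed point.
By inclusion–exclusion this is Σ_{j=0}^{7} (−1)^j C(7,j)·(7−j)!.
Computing: 5040 − 5040 + 2520 − 840 + 210 − 42 + 7 − 1 = 1854.

1854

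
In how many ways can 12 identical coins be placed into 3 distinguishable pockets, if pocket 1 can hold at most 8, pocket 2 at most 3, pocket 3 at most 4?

10

Ignoring the caps, the number of non-negative solutions to x_1+…+x_3 = 12 is C(14,2) = 91.
Subtract solutions that violate a single cap (substitute x_i' = x_i − (cap_i+1)): x_1 ≥ 9 gives C(5,2) = 10; x_2 ≥ 4 gives C(10,2) = 45; x_3 ≥ 5 gives C(9,2) = 36. Together 91.
Add back pairs where two caps are both exceeded: 0 + 0 + 10 = 10.
By inclusion–exclusion the count is 91 − 91 + 10 = 10.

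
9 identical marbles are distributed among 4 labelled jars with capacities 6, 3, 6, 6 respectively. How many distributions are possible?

134

By stars and bars, unrestricted non-negative solutions to x_1+…+x_4 = 9 number C(9+3,3) = 220.
Subtract solutions that violate a single cap (substitute x_i' = x_i − (cap_i+1)): x_1 ≥ 7 gives C(5,3) = 10; x_2 ≥ 4 gives C(8,3) = 56; x_3 ≥ 7 gives C(5,3) = 10; x_4 ≥ 7 gives C(5,3) = 10. Together 86.
No two caps can be exceeded simultaneously, so the pair terms are all 0.
By inclusion–exclusion the count is 220 − 86 + 0 = 134.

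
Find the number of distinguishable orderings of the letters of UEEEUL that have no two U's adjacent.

There are 6!/(3!·2!) = 60 arrangements of UEEEUL in total.
Arrangements with the U's together: treat UU as one letter, giving (5)!/(3!) = 20.
Subtracting, 60 − 20 = 40 arrangements keep the U's apart.

40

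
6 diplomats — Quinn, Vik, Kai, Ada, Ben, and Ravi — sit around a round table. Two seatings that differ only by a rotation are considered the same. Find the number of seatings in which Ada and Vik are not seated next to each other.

Without the restriction there are (5)! = 120 seatings.
Those with Ada next to Vik: fuse the pair into one unit and seat 5 units around a circle — 2·(4)! = 48.
Subtracting, 120 − 48 = 72.

72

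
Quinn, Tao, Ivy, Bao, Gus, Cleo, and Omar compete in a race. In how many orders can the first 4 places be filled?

840

This is an ordered selection of 4 from 7: P(7,4).
That gives 7 × 6 × 5 × 4 = 840.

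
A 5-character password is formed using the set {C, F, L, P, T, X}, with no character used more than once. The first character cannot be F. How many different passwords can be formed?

The first character has 6−1 = 5 choices (anything except F).
The remaining 4 characters are filled from the other 5 symbols without repetition: 5 × 4 × 3 × 2 = 120.
Total: 5 × 120 = 600.

600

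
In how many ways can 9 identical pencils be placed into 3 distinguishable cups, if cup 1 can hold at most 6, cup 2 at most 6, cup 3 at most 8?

By stars and bars, unrestricted non-negative solutions to x_1+…+x_3 = 9 number C(9+2,2) = 55.
Subtract solutions that violate a single cap (substitute x_i' = x_i − (cap_i+1)): x_1 ≥ 7 gives C(4,2) = 6; x_2 ≥ 7 gives C(4,2) = 6; x_3 ≥ 9 gives C(2,2) = 1. Together 13.
No two caps can be exceeded simultaneously, so the pair terms are all 0.
By inclusion–exclusion the count is 55 − 13 + 0 = 42.

42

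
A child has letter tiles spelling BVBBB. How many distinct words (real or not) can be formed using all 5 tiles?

The 5 letters of BVBBB have repeats: B appearing 4 times.
Dividing 5! = 120 by 4! = 24 for the repeated letters gives 5.

5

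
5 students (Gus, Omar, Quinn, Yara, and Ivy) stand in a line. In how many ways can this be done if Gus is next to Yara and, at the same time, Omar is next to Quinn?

24

Treat {Gus,Yara} as one block (2 orders) and {Omar,Quinn} as another (2 orders).
That leaves 3 units to arrange: 2 × 2 × 3! = 4 × 6 = 24.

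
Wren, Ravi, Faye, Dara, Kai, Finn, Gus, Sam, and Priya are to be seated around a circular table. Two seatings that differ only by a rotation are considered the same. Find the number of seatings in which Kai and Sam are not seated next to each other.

30240

Without the restriction there are (8)! = 40320 seatings.
Those with Kai next to Sam: fuse the pair into one unit and seat 8 units around a circle — 2·(7)! = 10080.
Subtracting, 40320 − 10080 = 30240.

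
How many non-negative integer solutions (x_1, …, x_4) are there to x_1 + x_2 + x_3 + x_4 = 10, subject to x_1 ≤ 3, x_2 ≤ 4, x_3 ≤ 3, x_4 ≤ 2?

By stars and bars, unrestricted non-negative solutions to x_1+…+x_4 = 10 number C(10+3,3) = 286.
Subtract solutions that violate a single cap (substitute x_i' = x_i − (cap_i+1)): x_1 ≥ 4 gives C(9,3) = 84; x_2 ≥ 5 gives C(8,3) = 56; x_3 ≥ 4 gives C(9,3) = 84; x_4 ≥ 3 gives C(10,3) = 120. Together 344.
Add back pairs where two caps are both exceeded: 4 + 10 + 20 + 4 + 10 + 20 = 68.
By inclusion–exclusion the count is 286 − 344 + 68 = 10.

10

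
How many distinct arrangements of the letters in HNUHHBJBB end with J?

1120

With the last slot taken by J, it remains to arrange the other 8 letters (HNUHHBBB).
Those 8 letters have B appearing 3 times and H appearing 3 times, giving (8)!/(3!·3!) = 1120.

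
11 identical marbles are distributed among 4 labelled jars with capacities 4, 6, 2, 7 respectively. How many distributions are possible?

85

Ignoring the caps, the number of non-negative solutions to x_1+…+x_4 = 11 is C(14,3) = 364.
Subtract solutions that violate a single cap (substitute x_i' = x_i − (cap_i+1)): x_1 ≥ 5 gives C(9,3) = 84; x_2 ≥ 7 gives C(7,3) = 35; x_3 ≥ 3 gives C(11,3) = 165; x_4 ≥ 8 gives C(6,3) = 20. Together 304.
Add back pairs where two caps are both exceeded: 0 + 20 + 0 + 4 + 0 + 1 = 25.
By inclusion–exclusion the count is 364 − 304 + 25 = 85.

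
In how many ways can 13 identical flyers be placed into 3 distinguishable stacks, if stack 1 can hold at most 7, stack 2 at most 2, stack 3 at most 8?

Ignoring the caps, the number of non-negative solutions to x_1+…+x_3 = 13 is C(15,2) = 105.
Subtract solutions that violate a single cap (substitute x_i' = x_i − (cap_i+1)): x_1 ≥ 8 gives C(7,2) = 21; x_2 ≥ 3 gives C(12,2) = 66; x_3 ≥ 9 gives C(6,2) = 15. Together 102.
Add back pairs where two caps are both exceeded: 6 + 0 + 3 = 9.
By inclusion–exclusion the count is 105 − 102 + 9 = 12.

12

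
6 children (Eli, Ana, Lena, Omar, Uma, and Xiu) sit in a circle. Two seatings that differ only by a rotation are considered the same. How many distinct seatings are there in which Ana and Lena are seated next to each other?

Glue Ana and Lena into a block (2 internal orders). Seating 5 units around a circle gives (4)! arrangements.
So 2 × (4)! = 2 × 24 = 48.

48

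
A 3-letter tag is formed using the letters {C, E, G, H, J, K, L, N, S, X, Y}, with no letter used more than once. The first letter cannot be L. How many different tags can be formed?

900

The first letter has 11−1 = 10 choices (anything except L).
The remaining 2 letters are filled from the other 10 symbols without repetition: 10 × 9 = 90.
Total: 10 × 90 = 900.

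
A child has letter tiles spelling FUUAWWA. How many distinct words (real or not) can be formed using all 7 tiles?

Letter multiplicities in FUUAWWA: A×2, F×1, U×2, W×2.
Dividing 7! = 5040 by 2!·2!·2! = 8 for the repeated letters gives 630.

630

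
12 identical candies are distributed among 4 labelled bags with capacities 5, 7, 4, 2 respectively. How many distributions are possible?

59

By stars and bars, unrestricted non-negative solutions to x_1+…+x_4 = 12 number C(12+3,3) = 455.
Subtract solutions that violate a single cap (substitute x_i' = x_i − (cap_i+1)): x_1 ≥ 6 gives C(9,3) = 84; x_2 ≥ 8 gives C(7,3) = 35; x_3 ≥ 5 gives C(10,3) = 120; x_4 ≥ 3 gives C(12,3) = 220. Together 459.
Add back pairs where two caps are both exceeded: 0 + 4 + 20 + 0 + 4 + 35 = 63.
By inclusion–exclusion the count is 455 − 459 + 63 = 59.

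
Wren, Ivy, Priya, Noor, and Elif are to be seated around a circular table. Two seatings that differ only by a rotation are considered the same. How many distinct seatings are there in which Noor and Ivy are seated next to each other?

Treat {Noor, Ivy} as one unit (2 internal orders) and seat the resulting 4 units around the table: (3)! circular arrangements.
So 2 × (3)! = 2 × 6 = 12.

12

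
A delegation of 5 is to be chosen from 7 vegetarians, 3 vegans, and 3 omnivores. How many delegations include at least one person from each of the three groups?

798

With no constraint there are C(13,5) = 1287 possible selections.
Selections missing a whole group: no vegetarians → C(6,5) = 6; no vegans → C(10,5) = 252; no omnivores → C(10,5) = 252.
Add back selections omitting two groups (i.e. drawn from a single group): C(7,5) + C(3,5) + C(3,5) = 21.
By inclusion–exclusion: 1287 − 510 + 21 = 798.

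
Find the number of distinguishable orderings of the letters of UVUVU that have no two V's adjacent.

There are 5!/(3!·2!) = 10 arrangements of UVUVU in total.
Arrangements with the V's together: treat VV as one letter, giving (4)!/(3!) = 4.
Subtracting, 10 − 4 = 6 arrangements keep the V's apart.

6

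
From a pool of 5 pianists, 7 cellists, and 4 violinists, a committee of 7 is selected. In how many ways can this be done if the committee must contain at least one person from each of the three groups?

10283

Total 7-person selections from all 16: C(16,7) = 11440.
Subtract selections that omit an entire group: no pianists → C(11,7) = 330; no cellists → C(9,7) = 36; no violinists → C(12,7) = 792.
Add back selections omitting two groups (i.e. drawn from a single group): C(5,7) + C(7,7) + C(4,7) = 1.
By inclusion–exclusion: 11440 − 1158 + 1 = 10283.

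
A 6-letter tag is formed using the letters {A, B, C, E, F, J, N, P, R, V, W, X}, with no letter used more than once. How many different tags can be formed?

This is a permutation of 6 out of 12: P(12,6) = 12!/6!.
That product is 12 × 11 × 10 × 9 × 8 × 7 = 665280.

665280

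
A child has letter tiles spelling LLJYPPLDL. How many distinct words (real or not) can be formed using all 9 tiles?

7560

The 9 letters of LLJYPPLDL have repeats: L appearing 4 times and P appearing twice.
Dividing 9! = 362880 by 4!·2! = 48 for the repeated letters gives 7560.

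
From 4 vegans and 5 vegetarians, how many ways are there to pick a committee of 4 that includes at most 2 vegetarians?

81

Split by how many vegetarians are chosen (0 through 2).
Sum: C(5,0)·C(4,4) + C(5,1)·C(4,3) + C(5,2)·C(4,2) = 1 + 20 + 60 = 81.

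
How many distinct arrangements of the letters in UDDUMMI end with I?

90

Fix I in the last position and arrange the remaining 6 letters.
Those 6 letters have D appearing twice, M appearing twice, and U appearing twice, giving (6)!/(2!·2!·2!) = 90.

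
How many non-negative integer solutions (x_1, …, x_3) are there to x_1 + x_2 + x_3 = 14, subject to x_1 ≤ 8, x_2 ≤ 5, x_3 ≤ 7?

27

By stars and bars, unrestricted non-negative solutions to x_1+…+x_3 = 14 number C(14+2,2) = 120.
Subtract solutions that violate a single cap (substitute x_i' = x_i − (cap_i+1)): x_1 ≥ 9 gives C(7,2) = 21; x_2 ≥ 6 gives C(10,2) = 45; x_3 ≥ 8 gives C(8,2) = 28. Together 94.
Add back pairs where two caps are both exceeded: 0 + 0 + 1 = 1.
By inclusion–exclusion the count is 120 − 94 + 1 = 27.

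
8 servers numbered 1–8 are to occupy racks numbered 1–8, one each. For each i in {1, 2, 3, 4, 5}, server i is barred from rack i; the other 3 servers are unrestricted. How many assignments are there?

21234

Let Aᵢ (for 1 ≤ i ≤ 5) be the placements that put server i in its forbidden rack. Any j of these fix j positions, leaving (8−j)! ways to fill the rest, and there are C(5,j) ways to pick which j.
By inclusion–exclusion, the number of valid placements is Σ_{j=0}^{5} (−1)^j C(5,j)·(8−j)!.
Computing: 40320 − 25200 + 7200 − 1200 + 120 − 6 = 21234.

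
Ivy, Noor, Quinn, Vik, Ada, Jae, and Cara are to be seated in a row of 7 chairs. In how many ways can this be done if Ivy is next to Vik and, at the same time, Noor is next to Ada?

480

Treat {Ivy,Vik} as one block (2 orders) and {Noor,Ada} as another (2 orders).
That leaves 5 units to arrange: 2 × 2 × 5! = 4 × 120 = 480.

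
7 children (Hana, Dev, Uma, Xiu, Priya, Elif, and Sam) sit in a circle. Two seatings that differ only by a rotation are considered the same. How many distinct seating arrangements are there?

Seat Hana anywhere (absorbing the rotational symmetry), then permute the other 6: (6)! = 720.

720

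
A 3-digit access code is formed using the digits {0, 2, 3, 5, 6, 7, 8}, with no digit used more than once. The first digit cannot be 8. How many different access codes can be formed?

The first digit has 7−1 = 6 choices (anything except 8).
The remaining 2 digits are filled from the other 6 symbols without repetition: 6 × 5 = 30.
Total: 6 × 30 = 180.

180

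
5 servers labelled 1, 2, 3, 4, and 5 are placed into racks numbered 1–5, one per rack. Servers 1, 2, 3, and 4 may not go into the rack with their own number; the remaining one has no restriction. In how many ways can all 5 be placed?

53

Let Aᵢ (for 1 ≤ i ≤ 4) be the placements that put server i in its forbidden rack. Any j of these fix j positions, leaving (5−j)! ways to fill the rest, and there are C(4,j) ways to pick which j.
By inclusion–exclusion, the number of valid placements is Σ_{j=0}^{4} (−1)^j C(4,j)·(5−j)!.
Computing: 120 − 96 + 36 − 8 + 1 = 53.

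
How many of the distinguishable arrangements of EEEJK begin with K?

4

With the first slot taken by K, it remains to arrange the other 4 letters (EEEJ).
Those 4 letters have E appearing 3 times, giving (4)!/(3!) = 4.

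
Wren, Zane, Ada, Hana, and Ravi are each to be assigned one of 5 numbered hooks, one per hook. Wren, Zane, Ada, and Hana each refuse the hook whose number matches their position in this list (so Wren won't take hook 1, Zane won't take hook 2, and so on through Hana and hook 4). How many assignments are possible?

53

Let Aᵢ (for 1 ≤ i ≤ 4) be the placements that put person i in their forbidden hook. Any j of these fix j positions, leaving (5−j)! ways to fill the rest, and there are C(4,j) ways to pick which j.
By inclusion–exclusion, the number of valid placements is Σ_{j=0}^{4} (−1)^j C(4,j)·(5−j)!.
Computing: 120 − 96 + 36 − 8 + 1 = 53.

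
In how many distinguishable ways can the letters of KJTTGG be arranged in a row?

180

Letter multiplicities in KJTTGG: G×2, J×1, K×1, T×2.
The number of distinct arrangements is 6!/(2!·2!) = 720/4 = 180.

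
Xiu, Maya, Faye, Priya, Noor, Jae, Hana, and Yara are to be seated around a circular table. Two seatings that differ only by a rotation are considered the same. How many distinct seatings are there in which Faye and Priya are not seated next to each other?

3600

Without the restriction there are (7)! = 5040 seatings.
Those with Faye next to Priya: fuse the pair into one unit and seat 7 units around a circle — 2·(6)! = 1440.
Subtracting, 5040 − 1440 = 3600.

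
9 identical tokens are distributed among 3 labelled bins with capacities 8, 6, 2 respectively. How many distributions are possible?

20

Without the upper bounds there are C(11,2) = 55 ways to split 9 among 3 bins.
Subtract solutions that violate a single cap (substitute x_i' = x_i − (cap_i+1)): x_1 ≥ 9 gives C(2,2) = 1; x_2 ≥ 7 gives C(4,2) = 6; x_3 ≥ 3 gives C(8,2) = 28. Together 35.
No two caps can be exceeded simultaneously, so the pair terms are all 0.
By inclusion–exclusion the count is 55 − 35 + 0 = 20.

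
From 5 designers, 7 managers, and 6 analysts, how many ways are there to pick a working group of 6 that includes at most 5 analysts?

Split by how many analysts are chosen (0 through 5).
Sum: C(6,0)·C(12,6) + C(6,1)·C(12,5) + C(6,2)·C(12,4) + C(6,3)·C(12,3) + C(6,4)·C(12,2) + C(6,5)·C(12,1) = 924 + 4752 + 7425 + 4400 + 990 + 72 = 18563.

18563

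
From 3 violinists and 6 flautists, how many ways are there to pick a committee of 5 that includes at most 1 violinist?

Split by how many violinists are chosen (0 through 1).
Sum: C(3,0)·C(6,5) + C(3,1)·C(6,4) = 6 + 45 = 51.

51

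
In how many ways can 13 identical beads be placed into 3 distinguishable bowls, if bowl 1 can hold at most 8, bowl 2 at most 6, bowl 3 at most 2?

Without the upper bounds there are C(15,2) = 105 ways to split 13 among 3 bowls.
Subtract solutions that violate a single cap (substitute x_i' = x_i − (cap_i+1)): x_1 ≥ 9 gives C(6,2) = 15; x_2 ≥ 7 gives C(8,2) = 28; x_3 ≥ 3 gives C(12,2) = 66. Together 109.
Add back pairs where two caps are both exceeded: 0 + 3 + 10 = 13.
By inclusion–exclusion the count is 105 − 109 + 13 = 9.

9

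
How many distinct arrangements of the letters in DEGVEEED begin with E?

420

Fix E in the first position and arrange the remaining 7 letters.
Those 7 letters have D appearing twice and E appearing 3 times, giving (7)!/(3!·2!) = 420.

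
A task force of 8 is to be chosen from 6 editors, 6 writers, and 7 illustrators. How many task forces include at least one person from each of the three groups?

72513

Total 8-person selections from all 19: C(19,8) = 75582.
Selections missing a whole group: no editors → C(13,8) = 1287; no writers → C(13,8) = 1287; no illustrators → C(12,8) = 495.
Add back selections omitting two groups (i.e. drawn from a single group): C(6,8) + C(6,8) + C(7,8) = 0.
By inclusion–exclusion: 75582 − 3069 + 0 = 72513.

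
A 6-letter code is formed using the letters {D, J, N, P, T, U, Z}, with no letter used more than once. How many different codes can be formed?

With no repetition, fill the 6 letters in order: 7 choices, then 6, down to 2.
7 × 6 × 5 × 4 × 3 × 2 = 5040.

5040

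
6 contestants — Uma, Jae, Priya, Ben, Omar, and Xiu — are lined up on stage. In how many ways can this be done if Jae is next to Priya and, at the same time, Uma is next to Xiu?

Treat {Jae,Priya} as one block (2 orders) and {Uma,Xiu} as another (2 orders).
That leaves 4 units to arrange: 2 × 2 × 4! = 4 × 24 = 96.

96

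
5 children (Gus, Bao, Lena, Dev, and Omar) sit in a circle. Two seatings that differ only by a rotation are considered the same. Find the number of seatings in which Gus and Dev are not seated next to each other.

Without the restriction there are (4)! = 24 seatings.
Those with Gus next to Dev: fuse the pair into one unit and seat 4 units around a circle — 2·(3)! = 12.
Subtracting, 24 − 12 = 12.

12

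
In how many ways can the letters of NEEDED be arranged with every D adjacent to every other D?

Treat the 2 copies of D as a single block. The multiset to arrange is then {DD, E, E, E, N}, 5 items in all.
That gives (5)!/(3!) = 20 arrangements.

20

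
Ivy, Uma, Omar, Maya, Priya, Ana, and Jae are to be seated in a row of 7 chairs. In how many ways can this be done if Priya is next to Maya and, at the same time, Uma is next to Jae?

480

Treat {Priya,Maya} as one block (2 orders) and {Uma,Jae} as another (2 orders).
That leaves 5 units to arrange: 2 × 2 × 5! = 4 × 120 = 480.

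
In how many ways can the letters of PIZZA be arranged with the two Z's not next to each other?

36

Total arrangements of PIZZA: 5!/(2!) = 60.
Arrangements with the Z's together: treat ZZ as one letter, giving (4)! = 24.
Subtracting, 60 − 24 = 36 arrangements keep the Z's apart.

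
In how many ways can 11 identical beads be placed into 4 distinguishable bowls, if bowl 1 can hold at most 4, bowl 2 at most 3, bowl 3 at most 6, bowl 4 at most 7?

By stars and bars, unrestricted non-negative solutions to x_1+…+x_4 = 11 number C(11+3,3) = 364.
Subtract solutions that violate a single cap (substitute x_i' = x_i − (cap_i+1)): x_1 ≥ 5 gives C(9,3) = 84; x_2 ≥ 4 gives C(10,3) = 120; x_3 ≥ 7 gives C(7,3) = 35; x_4 ≥ 8 gives C(6,3) = 20. Together 259.
Add back pairs where two caps are both exceeded: 10 + 0 + 0 + 1 + 0 + 0 = 11.
By inclusion–exclusion the count is 364 − 259 + 11 = 116.

116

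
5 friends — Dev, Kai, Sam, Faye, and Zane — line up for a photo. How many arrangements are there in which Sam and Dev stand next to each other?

48

Glue Sam and Dev into one block (2 internal orders), leaving 4 units to arrange in a row.
That gives 2 × 4! = 2 × 24 = 48.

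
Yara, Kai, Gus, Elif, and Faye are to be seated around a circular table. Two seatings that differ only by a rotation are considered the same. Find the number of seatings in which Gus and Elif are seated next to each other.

Glue Gus and Elif into a block (2 internal orders). Seating 4 units around a circle gives (3)! arrangements.
So 2 × (3)! = 2 × 6 = 12.

12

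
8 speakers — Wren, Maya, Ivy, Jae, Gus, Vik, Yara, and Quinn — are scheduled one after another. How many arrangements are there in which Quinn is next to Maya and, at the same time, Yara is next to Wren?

Treat {Quinn,Maya} as one block (2 orders) and {Yara,Wren} as another (2 orders).
That leaves 6 units to arrange: 2 × 2 × 6! = 4 × 720 = 2880.

2880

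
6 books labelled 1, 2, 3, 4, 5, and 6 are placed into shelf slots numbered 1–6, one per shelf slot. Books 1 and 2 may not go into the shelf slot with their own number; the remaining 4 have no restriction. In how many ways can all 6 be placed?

504

Let Aᵢ (for i ∈ {1, 2}) be the placements that put book i in its forbidden shelf slot. Any j of these fix j positions, leaving (6−j)! ways to fill the rest, and there are C(2,j) ways to pick which j.
By inclusion–exclusion, the number of valid placements is Σ_{j=0}^{2} (−1)^j C(2,j)·(6−j)!.
Computing: 720 − 240 + 24 = 504.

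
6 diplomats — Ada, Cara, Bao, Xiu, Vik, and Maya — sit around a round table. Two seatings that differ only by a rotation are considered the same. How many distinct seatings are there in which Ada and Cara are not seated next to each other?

All circular seatings of 6 people number (5)! = 120.
Those with Ada next to Cara: fuse the pair into one unit and seat 5 units around a circle — 2·(4)! = 48.
Subtracting, 120 − 48 = 72.

72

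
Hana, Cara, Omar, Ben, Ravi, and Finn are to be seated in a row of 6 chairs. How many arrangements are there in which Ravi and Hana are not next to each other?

There are 6! = 720 arrangements in all. If Ravi and Hana are adjacent, merging them into one block gives 2·(5)! = 240 arrangements.
Complementary counting: 720 − 240 = 480.

480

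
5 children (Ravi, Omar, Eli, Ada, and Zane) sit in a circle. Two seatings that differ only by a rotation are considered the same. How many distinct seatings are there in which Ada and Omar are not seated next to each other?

12

All circular seatings of 5 people number (4)! = 24.
Seatings with Ada beside Omar: treat them as a block with 2 internal orders, giving 2 × (3)! = 12.
Subtracting, 24 − 12 = 12.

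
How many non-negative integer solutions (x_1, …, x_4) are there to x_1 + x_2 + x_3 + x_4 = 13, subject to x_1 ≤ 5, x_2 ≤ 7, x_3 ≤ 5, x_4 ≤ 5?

156

Ignoring the caps, the number of non-negative solutions to x_1+…+x_4 = 13 is C(16,3) = 560.
Subtract solutions that violate a single cap (substitute x_i' = x_i − (cap_i+1)): x_1 ≥ 6 gives C(10,3) = 120; x_2 ≥ 8 gives C(8,3) = 56; x_3 ≥ 6 gives C(10,3) = 120; x_4 ≥ 6 gives C(10,3) = 120. Together 416.
Add back pairs where two caps are both exceeded: 0 + 4 + 4 + 0 + 0 + 4 = 12.
By inclusion–exclusion the count is 560 − 416 + 12 = 156.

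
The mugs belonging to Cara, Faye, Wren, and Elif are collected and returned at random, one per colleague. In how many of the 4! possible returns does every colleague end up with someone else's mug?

Let Aᵢ be the assignments in which colleague i gets their own mug. We want the size of the complement of A₁∪…∪A_4.
By inclusion–exclusion this is Σ_{j=0}^{4} (−1)^j C(4,j)·(4−j)!.
Computing: 24 − 24 + 12 − 4 + 1 = 9.

9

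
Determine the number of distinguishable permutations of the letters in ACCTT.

30

Letter multiplicities in ACCTT: A×1, C×2, T×2.
So there are 5! / (2!·2!) = 30 distinguishable arrangements.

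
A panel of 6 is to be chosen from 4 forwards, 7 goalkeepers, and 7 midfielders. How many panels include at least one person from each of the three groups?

With no constraint there are C(18,6) = 18564 possible selections.
Selections missing a whole group: no forwards → C(14,6) = 3003; no goalkeepers → C(11,6) = 462; no midfielders → C(11,6) = 462.
Add back selections omitting two groups (i.e. drawn from a single group): C(4,6) + C(7,6) + C(7,6) = 14.
By inclusion–exclusion: 18564 − 3927 + 14 = 14651.

14651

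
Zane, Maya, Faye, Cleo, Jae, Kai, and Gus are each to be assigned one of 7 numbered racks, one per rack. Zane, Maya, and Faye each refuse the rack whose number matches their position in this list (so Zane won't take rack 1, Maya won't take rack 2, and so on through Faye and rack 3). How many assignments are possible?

Let Aᵢ (for i ∈ {1, 2, 3}) be the placements that put person i in their forbidden rack. Any j of these fix j positions, leaving (7−j)! ways to fill the rest, and there are C(3,j) ways to pick which j.
By inclusion–exclusion, the number of valid placements is Σ_{j=0}^{3} (−1)^j C(3,j)·(7−j)!.
Computing: 5040 − 2160 + 360 − 24 = 3216.

3216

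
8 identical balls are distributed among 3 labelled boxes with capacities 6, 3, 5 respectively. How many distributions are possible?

Without the upper bounds there are C(10,2) = 45 ways to split 8 among 3 boxes.
Subtract solutions that violate a single cap (substitute x_i' = x_i − (cap_i+1)): x_1 ≥ 7 gives C(3,2) = 3; x_2 ≥ 4 gives C(6,2) = 15; x_3 ≥ 6 gives C(4,2) = 6. Together 24.
No two caps can be exceeded simultaneously, so the pair terms are all 0.
By inclusion–exclusion the count is 45 − 24 + 0 = 21.

21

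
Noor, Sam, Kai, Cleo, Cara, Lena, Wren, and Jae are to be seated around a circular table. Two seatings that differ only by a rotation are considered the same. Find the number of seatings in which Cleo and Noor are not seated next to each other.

Without the restriction there are (7)! = 5040 seatings.
Those with Cleo next to Noor: fuse the pair into one unit and seat 7 units around a circle — 2·(6)! = 1440.
Subtracting, 5040 − 1440 = 3600.

3600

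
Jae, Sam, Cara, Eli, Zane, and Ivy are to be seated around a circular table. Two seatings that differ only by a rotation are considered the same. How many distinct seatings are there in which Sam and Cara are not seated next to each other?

72

All circular seatings of 6 people number (5)! = 120.
Those with Sam next to Cara: fuse the pair into one unit and seat 5 units around a circle — 2·(4)! = 48.
Subtracting, 120 − 48 = 72.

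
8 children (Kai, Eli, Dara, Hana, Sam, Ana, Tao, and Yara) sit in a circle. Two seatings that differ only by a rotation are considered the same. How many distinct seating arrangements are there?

Around a circle, 8 distinct people have 8!/8 = (7)! = 5040 rotationally distinct seatings.

5040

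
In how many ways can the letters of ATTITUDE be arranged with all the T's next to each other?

Treat the 3 copies of T as a single block. The multiset to arrange is then {TTT, A, D, E, I, U}, 6 items in all.
All 6 items are distinct, so there are (6)! = 720 arrangements.

720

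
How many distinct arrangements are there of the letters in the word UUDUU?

Letter multiplicities in UUDUU: D×1, U×4.
So there are 5! / (4!) = 5 distinguishable arrangements.

5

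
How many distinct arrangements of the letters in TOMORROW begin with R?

Fix R in the first position and arrange the remaining 7 letters.
Those 7 letters have O appearing 3 times, giving (7)!/(3!) = 840.

840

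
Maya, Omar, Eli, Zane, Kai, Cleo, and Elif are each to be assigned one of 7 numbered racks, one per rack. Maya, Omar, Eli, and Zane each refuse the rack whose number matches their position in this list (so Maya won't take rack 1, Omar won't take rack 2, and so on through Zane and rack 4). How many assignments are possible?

Let Aᵢ (for 1 ≤ i ≤ 4) be the placements that put person i in their forbidden rack. Any j of these fix j positions, leaving (7−j)! ways to fill the rest, and there are C(4,j) ways to pick which j.
By inclusion–exclusion, the number of valid placements is Σ_{j=0}^{4} (−1)^j C(4,j)·(7−j)!.
Computing: 5040 − 2880 + 720 − 96 + 6 = 2790.

2790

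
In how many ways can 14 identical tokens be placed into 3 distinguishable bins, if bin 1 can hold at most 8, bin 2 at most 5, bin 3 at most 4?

Ignoring the caps, the number of non-negative solutions to x_1+…+x_3 = 14 is C(16,2) = 120.
Subtract solutions that violate a single cap (substitute x_i' = x_i − (cap_i+1)): x_1 ≥ 9 gives C(7,2) = 21; x_2 ≥ 6 gives C(10,2) = 45; x_3 ≥ 5 gives C(11,2) = 55. Together 121.
Add back pairs where two caps are both exceeded: 0 + 1 + 10 = 11.
By inclusion–exclusion the count is 120 − 121 + 11 = 10.

10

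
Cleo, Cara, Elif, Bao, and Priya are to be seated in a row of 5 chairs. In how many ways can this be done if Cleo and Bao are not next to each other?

72

There are 5! = 120 arrangements in all. If Cleo and Bao are adjacent, merging them into one block gives 2·(4)! = 48 arrangements.
So 120 − 48 = 72 arrangements keep them apart.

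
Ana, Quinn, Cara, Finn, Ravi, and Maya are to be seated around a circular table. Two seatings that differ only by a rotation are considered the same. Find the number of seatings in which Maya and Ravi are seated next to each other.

Treat {Maya, Ravi} as one unit (2 internal orders) and seat the resulting 5 units around the table: (4)! circular arrangements.
So 2 × (4)! = 2 × 24 = 48.

48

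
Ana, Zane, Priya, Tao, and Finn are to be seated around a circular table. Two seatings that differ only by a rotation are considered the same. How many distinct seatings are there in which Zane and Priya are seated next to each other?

Treat {Zane, Priya} as one unit (2 internal orders) and seat the resulting 4 units around the table: (3)! circular arrangements.
So 2 × (3)! = 2 × 6 = 12.

12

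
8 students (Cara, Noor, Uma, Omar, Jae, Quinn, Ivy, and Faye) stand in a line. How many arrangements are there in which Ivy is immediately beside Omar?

10080

Place the 6 others and the Ivy-Omar pair as 7 objects in a line; the pair has 2 internal arrangements.
That gives 2 × 7! = 2 × 5040 = 10080.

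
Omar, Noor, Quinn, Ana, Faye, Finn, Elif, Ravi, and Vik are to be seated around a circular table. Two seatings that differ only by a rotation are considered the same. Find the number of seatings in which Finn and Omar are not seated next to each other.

30240

All circular seatings of 9 people number (8)! = 40320.
Seatings with Finn beside Omar: treat them as a block with 2 internal orders, giving 2 × (7)! = 10080.
Subtracting, 40320 − 10080 = 30240.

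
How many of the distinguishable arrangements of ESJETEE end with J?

30

With the last slot taken by J, it remains to arrange the other 6 letters (ESETEE).
Those 6 letters have E appearing 4 times, giving (6)!/(4!) = 30.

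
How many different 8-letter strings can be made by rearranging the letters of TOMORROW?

The 8 letters of TOMORROW have repeats: O appearing 3 times and R appearing twice.
Dividing 8! = 40320 by 3!·2! = 12 for the repeated letters gives 3360.

3360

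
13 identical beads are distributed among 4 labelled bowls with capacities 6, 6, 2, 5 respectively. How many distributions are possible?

63

Without the upper bounds there are C(16,3) = 560 ways to split 13 among 4 bowls.
Subtract solutions that violate a single cap (substitute x_i' = x_i − (cap_i+1)): x_1 ≥ 7 gives C(9,3) = 84; x_2 ≥ 7 gives C(9,3) = 84; x_3 ≥ 3 gives C(13,3) = 286; x_4 ≥ 6 gives C(10,3) = 120. Together 574.
Add back pairs where two caps are both exceeded: 0 + 20 + 1 + 20 + 1 + 35 = 77.
By inclusion–exclusion the count is 560 − 574 + 77 = 63.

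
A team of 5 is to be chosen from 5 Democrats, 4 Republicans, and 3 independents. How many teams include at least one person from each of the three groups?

Total 5-person selections from all 12: C(12,5) = 792.
Subtract selections that omit an entire group: no Democrats → C(7,5) = 21; no Republicans → C(8,5) = 56; no independents → C(9,5) = 126.
Add back selections omitting two groups (i.e. drawn from a single group): C(5,5) + C(4,5) + C(3,5) = 1.
By inclusion–exclusion: 792 − 203 + 1 = 590.

590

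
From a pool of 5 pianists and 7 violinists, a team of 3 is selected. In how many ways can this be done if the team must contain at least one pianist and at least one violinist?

175

Total 3-person selections from all 12: C(12,3) = 220.
Subtract selections that omit an entire group: no pianists → C(7,3) = 35; no violinists → C(5,3) = 10.
Both groups omitted at once is impossible, so 220 − 45 = 175.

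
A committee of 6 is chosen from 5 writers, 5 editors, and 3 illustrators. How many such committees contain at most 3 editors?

1568

Split by how many editors are chosen (0 through 3).
Sum: C(5,0)·C(8,6) + C(5,1)·C(8,5) + C(5,2)·C(8,4) + C(5,3)·C(8,3) = 28 + 280 + 700 + 560 = 1568.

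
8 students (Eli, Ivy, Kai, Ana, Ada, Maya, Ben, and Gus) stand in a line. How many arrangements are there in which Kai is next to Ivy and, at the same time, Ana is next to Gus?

2880

Treat {Kai,Ivy} as one block (2 orders) and {Ana,Gus} as another (2 orders).
That leaves 6 units to arrange: 2 × 2 × 6! = 4 × 720 = 2880.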